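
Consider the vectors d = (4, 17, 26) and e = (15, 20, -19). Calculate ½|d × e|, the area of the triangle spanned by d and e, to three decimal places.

i: 17·(-19) - 26·20 = -323 - 520 = -843
j: 26·15 - 4·(-19) = 390 - (-76) = 466
k: 4·20 - 17·15 = 80 - 255 = -175
d × e = (-843, 466, -175)
|d × e| = √((-843)² + 466² + (-175)²) = √958430 ≈ 978.9944
area = ½ · 978.9944 ≈ 489.497

489.497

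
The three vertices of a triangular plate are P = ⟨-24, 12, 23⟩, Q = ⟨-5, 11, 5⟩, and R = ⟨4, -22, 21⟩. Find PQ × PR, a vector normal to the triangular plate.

(-610, -466, -618)

PQ = (19, -1, -18)
PR = (28, -34, -2)
i: (-1)·(-2) - (-18)·(-34) = 2 - 612 = -610
j: (-18)·28 - 19·(-2) = -504 - (-38) = -466
k: 19·(-34) - (-1)·28 = -646 - (-28) = -618
PQ × PR = (-610, -466, -618)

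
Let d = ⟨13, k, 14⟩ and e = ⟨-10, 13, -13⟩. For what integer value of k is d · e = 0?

d · e = 13·(-10) + k·13 + 14·(-13) = -312 + 13k
Set equal to 0: 13k = 312, so k = 24.

24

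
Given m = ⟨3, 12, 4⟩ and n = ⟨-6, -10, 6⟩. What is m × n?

i: 12·6 - 4·(-10) = 72 - (-40) = 112
j: 4·(-6) - 3·6 = -24 - 18 = -42
k: 3·(-10) - 12·(-6) = -30 - (-72) = 42
m × n = (112, -42, 42)

(112, -42, 42)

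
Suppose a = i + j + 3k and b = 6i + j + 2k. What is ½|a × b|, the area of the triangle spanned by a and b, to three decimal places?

i: 1·2 - 3·1 = 2 - 3 = -1
j: 3·6 - 1·2 = 18 - 2 = 16
k: 1·1 - 1·6 = 1 - 6 = -5
a × b = (-1, 16, -5)
|a × b| = √((-1)² + 16² + (-5)²) = √282 ≈ 16.7929
area = ½ · 16.7929 ≈ 8.396

8.396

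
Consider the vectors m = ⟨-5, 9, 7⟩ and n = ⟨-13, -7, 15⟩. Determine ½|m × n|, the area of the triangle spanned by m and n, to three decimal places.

i: 9·15 - 7·(-7) = 135 - (-49) = 184
j: 7·(-13) - (-5)·15 = -91 - (-75) = -16
k: (-5)·(-7) - 9·(-13) = 35 - (-117) = 152
m × n = (184, -16, 152)
|m × n| = √(184² + (-16)² + 152²) = √57216 ≈ 239.1987
area = ½ · 239.1987 ≈ 119.599

119.599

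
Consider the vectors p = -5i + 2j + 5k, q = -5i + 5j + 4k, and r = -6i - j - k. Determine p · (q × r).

q × r:
i: 5·(-1) - 4·(-1) = -5 - (-4) = -1
j: 4·(-6) - (-5)·(-1) = -24 - 5 = -29
k: (-5)·(-1) - 5·(-6) = 5 - (-30) = 35
q × r = (-1, -29, 35)
p · (q × r) = (-5)·(-1) + 2·(-29) + 5·35 = 5 - 58 + 175 = 122

122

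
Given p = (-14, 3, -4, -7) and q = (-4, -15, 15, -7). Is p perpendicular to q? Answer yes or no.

p · q = (-14)·(-4) + 3·(-15) + (-4)·15 + (-7)·(-7) = 56 - 45 - 60 + 49 = 0
Zero, so the vectors are orthogonal.

yes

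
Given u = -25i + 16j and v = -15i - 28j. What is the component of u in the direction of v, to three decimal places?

-2.298

u · v = (-25)·(-15) + 16·(-28) = 375 - 448 = -73
|v| = √(225 + 784) = √1009 ≈ 31.7648
comp_v u = -73 / √1009 ≈ -2.298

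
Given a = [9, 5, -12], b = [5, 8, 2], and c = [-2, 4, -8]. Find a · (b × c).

b × c:
i: 8·(-8) - 2·4 = -64 - 8 = -72
j: 2·(-2) - 5·(-8) = -4 - (-40) = 36
k: 5·4 - 8·(-2) = 20 - (-16) = 36
b × c = (-72, 36, 36)
a · (b × c) = 9·(-72) + 5·36 + (-12)·36 = -648 + 180 - 432 = -900

-900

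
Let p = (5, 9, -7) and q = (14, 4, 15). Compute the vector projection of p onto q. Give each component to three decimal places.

(0.032, 0.009, 0.034)

p · q = 5·14 + 9·4 + (-7)·15 = 70 + 36 - 105 = 1
|q|² = 196 + 16 + 225 = 437
proj_q p = (1/437) · (14, 4, 15) ≈ (0.032, 0.009, 0.034)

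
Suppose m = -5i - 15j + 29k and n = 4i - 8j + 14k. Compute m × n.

(22, 186, 100)

i: (-15)·14 - 29·(-8) = -210 - (-232) = 22
j: 29·4 - (-5)·14 = 116 - (-70) = 186
k: (-5)·(-8) - (-15)·4 = 40 - (-60) = 100
m × n = (22, 186, 100)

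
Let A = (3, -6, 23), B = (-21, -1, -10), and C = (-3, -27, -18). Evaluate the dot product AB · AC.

AB = B − A = (-24, 5, -33)
AC = C − A = (-6, -21, -41)
AB · AC = (-24)·(-6) + 5·(-21) + (-33)·(-41) = 144 - 105 + 1353 = 1392

1392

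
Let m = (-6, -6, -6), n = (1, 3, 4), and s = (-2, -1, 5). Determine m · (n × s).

-66

n × s:
i: 3·5 - 4·(-1) = 15 - (-4) = 19
j: 4·(-2) - 1·5 = -8 - 5 = -13
k: 1·(-1) - 3·(-2) = -1 - (-6) = 5
n × s = (19, -13, 5)
m · (n × s) = (-6)·19 + (-6)·(-13) + (-6)·5 = -114 + 78 - 30 = -66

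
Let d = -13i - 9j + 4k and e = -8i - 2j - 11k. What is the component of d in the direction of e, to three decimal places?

d · e = (-13)·(-8) + (-9)·(-2) + 4·(-11) = 104 + 18 - 44 = 78
|e| = √(64 + 4 + 121) = √189 ≈ 13.7477
comp_e d = 78 / √189 ≈ 5.674

5.674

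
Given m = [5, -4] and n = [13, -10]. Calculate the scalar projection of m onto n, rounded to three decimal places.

m · n = 5·13 + (-4)·(-10) = 65 + 40 = 105
|n| = √(169 + 100) = √269 ≈ 16.4012
comp_n m = 105 / √269 ≈ 6.402

6.402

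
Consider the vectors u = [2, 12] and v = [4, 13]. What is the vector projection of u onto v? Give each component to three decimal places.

u · v = 2·4 + 12·13 = 8 + 156 = 164
|v|² = 16 + 169 = 185
proj_v u = (164/185) · (4, 13) ≈ (3.546, 11.524)

(3.546, 11.524)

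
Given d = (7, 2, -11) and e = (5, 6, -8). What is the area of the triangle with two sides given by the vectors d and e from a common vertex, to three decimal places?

i: 2·(-8) - (-11)·6 = -16 - (-66) = 50
j: (-11)·5 - 7·(-8) = -55 - (-56) = 1
k: 7·6 - 2·5 = 42 - 10 = 32
d × e = (50, 1, 32)
|d × e| = √(50² + 1² + 32²) = √3525 ≈ 59.3717
area = ½ · 59.3717 ≈ 29.686

29.686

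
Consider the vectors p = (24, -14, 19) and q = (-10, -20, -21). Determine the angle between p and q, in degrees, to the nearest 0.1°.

p · q = 24·(-10) + (-14)·(-20) + 19·(-21) = -240 + 280 - 399 = -359
|p|² = 576 + 196 + 361 = 1133,  |p| = √1133 ≈ 33.660065
|q|² = 100 + 400 + 441 = 941,  |q| = √941 ≈ 30.675723
cos θ = -359 / (33.660065 · 30.675723) ≈ -0.34768
θ = arccos(-0.34768) ≈ 110.3°

110.3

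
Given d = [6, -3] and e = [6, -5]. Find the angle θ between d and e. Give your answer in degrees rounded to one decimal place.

d · e = 6·6 + (-3)·(-5) = 36 + 15 = 51
|d|² = 36 + 9 = 45,  |d| = √45 ≈ 6.708204
|e|² = 36 + 25 = 61,  |e| = √61 ≈ 7.810250
cos θ = 51 / (6.708204 · 7.810250) ≈ 0.97342
θ = arccos(0.97342) ≈ 13.2°

13.2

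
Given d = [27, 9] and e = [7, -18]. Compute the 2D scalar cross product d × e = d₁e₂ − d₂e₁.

-549

27·(-18) - 9·7 = -486 - 63 = -549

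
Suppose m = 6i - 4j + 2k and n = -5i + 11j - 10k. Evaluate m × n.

i: (-4)·(-10) - 2·11 = 40 - 22 = 18
j: 2·(-5) - 6·(-10) = -10 - (-60) = 50
k: 6·11 - (-4)·(-5) = 66 - 20 = 46
m × n = (18, 50, 46)

(18, 50, 46)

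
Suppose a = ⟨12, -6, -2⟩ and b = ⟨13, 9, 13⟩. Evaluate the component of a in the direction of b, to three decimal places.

3.713

a · b = 12·13 + (-6)·9 + (-2)·13 = 156 - 54 - 26 = 76
|b| = √(169 + 81 + 169) = √419 ≈ 20.4695
comp_b a = 76 / √419 ≈ 3.713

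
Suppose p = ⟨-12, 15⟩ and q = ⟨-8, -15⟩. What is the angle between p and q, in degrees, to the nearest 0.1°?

113.3

p · q = (-12)·(-8) + 15·(-15) = 96 - 225 = -129
|p|² = 144 + 225 = 369,  |p| = √369 ≈ 19.209373
|q|² = 64 + 225 = 289,  |q| = √289 ≈ 17.000000
cos θ = -129 / (19.209373 · 17.000000) ≈ -0.39503
θ = arccos(-0.39503) ≈ 113.3°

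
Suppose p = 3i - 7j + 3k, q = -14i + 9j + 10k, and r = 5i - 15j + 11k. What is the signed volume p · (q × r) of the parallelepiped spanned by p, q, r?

-186

q × r:
i: 9·11 - 10·(-15) = 99 - (-150) = 249
j: 10·5 - (-14)·11 = 50 - (-154) = 204
k: (-14)·(-15) - 9·5 = 210 - 45 = 165
q × r = (249, 204, 165)
p · (q × r) = 3·249 + (-7)·204 + 3·165 = 747 - 1428 + 495 = -186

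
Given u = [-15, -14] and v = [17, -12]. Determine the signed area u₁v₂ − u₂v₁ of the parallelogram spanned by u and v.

418

(-15)·(-12) - (-14)·17 = 180 - (-238) = 418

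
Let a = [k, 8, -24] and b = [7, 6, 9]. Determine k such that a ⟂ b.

24

a · b = k·7 + 8·6 + (-24)·9 = -168 + 7k
Set equal to 0: 7k = 168, so k = 24.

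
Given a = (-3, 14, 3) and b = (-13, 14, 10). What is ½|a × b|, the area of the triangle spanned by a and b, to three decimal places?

85.564

i: 14·10 - 3·14 = 140 - 42 = 98
j: 3·(-13) - (-3)·10 = -39 - (-30) = -9
k: (-3)·14 - 14·(-13) = -42 - (-182) = 140
a × b = (98, -9, 140)
|a × b| = √(98² + (-9)² + 140²) = √29285 ≈ 171.1286
area = ½ · 171.1286 ≈ 85.564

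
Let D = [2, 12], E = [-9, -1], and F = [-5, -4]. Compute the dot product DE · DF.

DE = E − D = (-11, -13)
DF = F − D = (-7, -16)
DE · DF = (-11)·(-7) + (-13)·(-16) = 77 + 208 = 285

285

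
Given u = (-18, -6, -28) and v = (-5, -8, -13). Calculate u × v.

i: (-6)·(-13) - (-28)·(-8) = 78 - 224 = -146
j: (-28)·(-5) - (-18)·(-13) = 140 - 234 = -94
k: (-18)·(-8) - (-6)·(-5) = 144 - 30 = 114
u × v = (-146, -94, 114)

(-146, -94, 114)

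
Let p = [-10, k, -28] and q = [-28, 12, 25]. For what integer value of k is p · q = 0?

35

p · q = (-10)·(-28) + k·12 + (-28)·25 = -420 + 12k
Set equal to 0: 12k = 420, so k = 35.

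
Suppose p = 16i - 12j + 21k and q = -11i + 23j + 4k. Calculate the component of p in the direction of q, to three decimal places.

p · q = 16·(-11) + (-12)·23 + 21·4 = -176 - 276 + 84 = -368
|q| = √(121 + 529 + 16) = √666 ≈ 25.8070
comp_q p = -368 / √666 ≈ -14.260

-14.260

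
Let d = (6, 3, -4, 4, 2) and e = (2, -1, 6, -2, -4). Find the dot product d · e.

d · e = 6·2 + 3·(-1) + (-4)·6 + 4·(-2) + 2·(-4) = 12 - 3 - 24 - 8 - 8 = -31

-31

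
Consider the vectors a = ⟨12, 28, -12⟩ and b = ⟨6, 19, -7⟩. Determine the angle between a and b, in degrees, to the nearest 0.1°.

5.7

a · b = 12·6 + 28·19 + (-12)·(-7) = 72 + 532 + 84 = 688
|a|² = 144 + 784 + 144 = 1072,  |a| = √1072 ≈ 32.741411
|b|² = 36 + 361 + 49 = 446,  |b| = √446 ≈ 21.118712
cos θ = 688 / (32.741411 · 21.118712) ≈ 0.99500
θ = arccos(0.99500) ≈ 5.7°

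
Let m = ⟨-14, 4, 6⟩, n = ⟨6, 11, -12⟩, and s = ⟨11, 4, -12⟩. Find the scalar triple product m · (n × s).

354

n × s:
i: 11·(-12) - (-12)·4 = -132 - (-48) = -84
j: (-12)·11 - 6·(-12) = -132 - (-72) = -60
k: 6·4 - 11·11 = 24 - 121 = -97
n × s = (-84, -60, -97)
m · (n × s) = (-14)·(-84) + 4·(-60) + 6·(-97) = 1176 - 240 - 582 = 354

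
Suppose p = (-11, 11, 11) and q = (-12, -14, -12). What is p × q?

i: 11·(-12) - 11·(-14) = -132 - (-154) = 22
j: 11·(-12) - (-11)·(-12) = -132 - 132 = -264
k: (-11)·(-14) - 11·(-12) = 154 - (-132) = 286
p × q = (22, -264, 286)

(22, -264, 286)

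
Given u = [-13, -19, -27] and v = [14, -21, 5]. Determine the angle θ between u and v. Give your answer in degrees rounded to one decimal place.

u · v = (-13)·14 + (-19)·(-21) + (-27)·5 = -182 + 399 - 135 = 82
|u|² = 169 + 361 + 729 = 1259,  |u| = √1259 ≈ 35.482390
|v|² = 196 + 441 + 25 = 662,  |v| = √662 ≈ 25.729361
cos θ = 82 / (35.482390 · 25.729361) ≈ 0.08982
θ = arccos(0.08982) ≈ 84.8°

84.8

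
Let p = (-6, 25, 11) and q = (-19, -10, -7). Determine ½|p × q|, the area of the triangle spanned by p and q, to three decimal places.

i: 25·(-7) - 11·(-10) = -175 - (-110) = -65
j: 11·(-19) - (-6)·(-7) = -209 - 42 = -251
k: (-6)·(-10) - 25·(-19) = 60 - (-475) = 535
p × q = (-65, -251, 535)
|p × q| = √((-65)² + (-251)² + 535²) = √353451 ≈ 594.5175
area = ½ · 594.5175 ≈ 297.259

297.259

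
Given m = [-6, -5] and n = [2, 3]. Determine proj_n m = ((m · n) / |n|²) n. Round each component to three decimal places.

m · n = (-6)·2 + (-5)·3 = -12 - 15 = -27
|n|² = 4 + 9 = 13
proj_n m = (-27/13) · (2, 3) ≈ (-4.154, -6.231)

(-4.154, -6.231)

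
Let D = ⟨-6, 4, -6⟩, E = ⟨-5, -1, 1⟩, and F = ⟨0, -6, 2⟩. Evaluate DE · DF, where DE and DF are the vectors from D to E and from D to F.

112

DE = E − D = (1, -5, 7)
DF = F − D = (6, -10, 8)
DE · DF = 1·6 + (-5)·(-10) + 7·8 = 6 + 50 + 56 = 112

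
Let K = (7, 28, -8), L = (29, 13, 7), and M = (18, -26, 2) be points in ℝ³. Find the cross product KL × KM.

KL = (22, -15, 15)
KM = (11, -54, 10)
i: (-15)·10 - 15·(-54) = -150 - (-810) = 660
j: 15·11 - 22·10 = 165 - 220 = -55
k: 22·(-54) - (-15)·11 = -1188 - (-165) = -1023
KL × KM = (660, -55, -1023)

(660, -55, -1023)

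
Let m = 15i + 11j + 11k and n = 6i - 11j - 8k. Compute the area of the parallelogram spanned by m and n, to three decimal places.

298.406

i: 11·(-8) - 11·(-11) = -88 - (-121) = 33
j: 11·6 - 15·(-8) = 66 - (-120) = 186
k: 15·(-11) - 11·6 = -165 - 66 = -231
m × n = (33, 186, -231)
|m × n| = √(33² + 186² + (-231)²) = √89046 ≈ 298.4058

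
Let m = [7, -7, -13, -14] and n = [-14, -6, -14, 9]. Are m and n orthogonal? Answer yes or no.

yes

m · n = 7·(-14) + (-7)·(-6) + (-13)·(-14) + (-14)·9 = -98 + 42 + 182 - 126 = 0
Zero, so the vectors are orthogonal.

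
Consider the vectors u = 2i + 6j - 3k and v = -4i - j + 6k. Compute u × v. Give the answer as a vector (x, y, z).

i: 6·6 - (-3)·(-1) = 36 - 3 = 33
j: (-3)·(-4) - 2·6 = 12 - 12 = 0
k: 2·(-1) - 6·(-4) = -2 - (-24) = 22
u × v = (33, 0, 22)

(33, 0, 22)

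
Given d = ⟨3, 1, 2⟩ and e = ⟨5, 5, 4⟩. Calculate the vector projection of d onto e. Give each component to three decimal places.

(2.121, 2.121, 1.697)

d · e = 3·5 + 1·5 + 2·4 = 15 + 5 + 8 = 28
|e|² = 25 + 25 + 16 = 66
proj_e d = (28/66) · (5, 5, 4) ≈ (2.121, 2.121, 1.697)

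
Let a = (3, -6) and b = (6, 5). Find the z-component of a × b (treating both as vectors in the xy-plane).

51

3·5 - (-6)·6 = 15 - (-36) = 51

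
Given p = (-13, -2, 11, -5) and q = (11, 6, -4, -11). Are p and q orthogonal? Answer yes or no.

no

p · q = (-13)·11 + (-2)·6 + 11·(-4) + (-5)·(-11) = -143 - 12 - 44 + 55 = -144
Nonzero, so the vectors are not orthogonal.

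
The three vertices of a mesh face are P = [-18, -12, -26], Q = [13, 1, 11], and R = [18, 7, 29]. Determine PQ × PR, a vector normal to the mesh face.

PQ = (31, 13, 37)
PR = (36, 19, 55)
i: 13·55 - 37·19 = 715 - 703 = 12
j: 37·36 - 31·55 = 1332 - 1705 = -373
k: 31·19 - 13·36 = 589 - 468 = 121
PQ × PR = (12, -373, 121)

(12, -373, 121)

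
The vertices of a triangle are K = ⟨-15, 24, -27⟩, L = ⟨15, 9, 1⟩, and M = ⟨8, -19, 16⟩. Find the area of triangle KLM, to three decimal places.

636.950

KL = (30, -15, 28),  KM = (23, -43, 43)
i: (-15)·43 - 28·(-43) = -645 - (-1204) = 559
j: 28·23 - 30·43 = 644 - 1290 = -646
k: 30·(-43) - (-15)·23 = -1290 - (-345) = -945
KL × KM = (559, -646, -945)
|KL × KM| = √1622822 ≈ 1273.9003
area = ½ · 1273.9003 ≈ 636.950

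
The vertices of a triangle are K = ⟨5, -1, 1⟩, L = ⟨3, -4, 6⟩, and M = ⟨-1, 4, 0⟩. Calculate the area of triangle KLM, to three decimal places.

23.937

KL = (-2, -3, 5),  KM = (-6, 5, -1)
i: (-3)·(-1) - 5·5 = 3 - 25 = -22
j: 5·(-6) - (-2)·(-1) = -30 - 2 = -32
k: (-2)·5 - (-3)·(-6) = -10 - 18 = -28
KL × KM = (-22, -32, -28)
|KL × KM| = √2292 ≈ 47.8748
area = ½ · 47.8748 ≈ 23.937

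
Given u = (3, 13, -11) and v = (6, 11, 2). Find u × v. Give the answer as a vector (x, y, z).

(147, -72, -45)

i: 13·2 - (-11)·11 = 26 - (-121) = 147
j: (-11)·6 - 3·2 = -66 - 6 = -72
k: 3·11 - 13·6 = 33 - 78 = -45
u × v = (147, -72, -45)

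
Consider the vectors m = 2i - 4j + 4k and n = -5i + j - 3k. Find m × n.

(8, -14, -18)

i: (-4)·(-3) - 4·1 = 12 - 4 = 8
j: 4·(-5) - 2·(-3) = -20 - (-6) = -14
k: 2·1 - (-4)·(-5) = 2 - 20 = -18
m × n = (8, -14, -18)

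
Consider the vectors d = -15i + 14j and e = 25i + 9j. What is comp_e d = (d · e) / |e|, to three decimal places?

d · e = (-15)·25 + 14·9 = -375 + 126 = -249
|e| = √(625 + 81) = √706 ≈ 26.5707
comp_e d = -249 / √706 ≈ -9.371

-9.371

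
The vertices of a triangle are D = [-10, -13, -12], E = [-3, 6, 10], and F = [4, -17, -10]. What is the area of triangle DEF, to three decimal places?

217.226

DE = (7, 19, 22),  DF = (14, -4, 2)
i: 19·2 - 22·(-4) = 38 - (-88) = 126
j: 22·14 - 7·2 = 308 - 14 = 294
k: 7·(-4) - 19·14 = -28 - 266 = -294
DE × DF = (126, 294, -294)
|DE × DF| = √188748 ≈ 434.4514
area = ½ · 434.4514 ≈ 217.226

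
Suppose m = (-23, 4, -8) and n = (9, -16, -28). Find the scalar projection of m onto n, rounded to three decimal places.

-1.404

m · n = (-23)·9 + 4·(-16) + (-8)·(-28) = -207 - 64 + 224 = -47
|n| = √(81 + 256 + 784) = √1121 ≈ 33.4813
comp_n m = -47 / √1121 ≈ -1.404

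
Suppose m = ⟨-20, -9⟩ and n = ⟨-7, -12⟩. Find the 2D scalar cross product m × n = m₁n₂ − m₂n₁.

(-20)·(-12) - (-9)·(-7) = 240 - 63 = 177

177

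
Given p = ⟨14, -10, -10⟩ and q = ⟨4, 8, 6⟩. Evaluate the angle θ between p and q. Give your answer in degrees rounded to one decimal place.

113.1

p · q = 14·4 + (-10)·8 + (-10)·6 = 56 - 80 - 60 = -84
|p|² = 196 + 100 + 100 = 396,  |p| = √396 ≈ 19.899749
|q|² = 16 + 64 + 36 = 116,  |q| = √116 ≈ 10.770330
cos θ = -84 / (19.899749 · 10.770330) ≈ -0.39192
θ = arccos(-0.39192) ≈ 113.1°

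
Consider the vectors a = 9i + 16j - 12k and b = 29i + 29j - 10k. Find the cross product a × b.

i: 16·(-10) - (-12)·29 = -160 - (-348) = 188
j: (-12)·29 - 9·(-10) = -348 - (-90) = -258
k: 9·29 - 16·29 = 261 - 464 = -203
a × b = (188, -258, -203)

(188, -258, -203)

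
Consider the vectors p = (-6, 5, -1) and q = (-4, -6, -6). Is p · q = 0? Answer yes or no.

p · q = (-6)·(-4) + 5·(-6) + (-1)·(-6) = 24 - 30 + 6 = 0
Zero, so the vectors are orthogonal.

yes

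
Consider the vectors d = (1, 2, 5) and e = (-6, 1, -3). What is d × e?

(-11, -27, 13)

i: 2·(-3) - 5·1 = -6 - 5 = -11
j: 5·(-6) - 1·(-3) = -30 - (-3) = -27
k: 1·1 - 2·(-6) = 1 - (-12) = 13
d × e = (-11, -27, 13)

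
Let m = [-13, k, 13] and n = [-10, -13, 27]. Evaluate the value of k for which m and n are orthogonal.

37

m · n = (-13)·(-10) + k·(-13) + 13·27 = 481 - 13k
Set equal to 0: -13k = -481, so k = 37.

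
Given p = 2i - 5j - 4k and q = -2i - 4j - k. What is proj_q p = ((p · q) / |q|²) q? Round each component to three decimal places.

p · q = 2·(-2) + (-5)·(-4) + (-4)·(-1) = -4 + 20 + 4 = 20
|q|² = 4 + 16 + 1 = 21
proj_q p = (20/21) · (-2, -4, -1) ≈ (-1.905, -3.810, -0.952)

(-1.905, -3.810, -0.952)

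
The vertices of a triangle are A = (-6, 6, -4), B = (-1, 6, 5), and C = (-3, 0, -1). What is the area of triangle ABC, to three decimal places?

31.464

AB = (5, 0, 9),  AC = (3, -6, 3)
i: 0·3 - 9·(-6) = 0 - (-54) = 54
j: 9·3 - 5·3 = 27 - 15 = 12
k: 5·(-6) - 0·3 = -30 - 0 = -30
AB × AC = (54, 12, -30)
|AB × AC| = √3960 ≈ 62.9285
area = ½ · 62.9285 ≈ 31.464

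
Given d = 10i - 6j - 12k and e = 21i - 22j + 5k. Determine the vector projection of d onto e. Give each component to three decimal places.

(6.234, -6.531, 1.484)

d · e = 10·21 + (-6)·(-22) + (-12)·5 = 210 + 132 - 60 = 282
|e|² = 441 + 484 + 25 = 950
proj_e d = (282/950) · (21, -22, 5) ≈ (6.234, -6.531, 1.484)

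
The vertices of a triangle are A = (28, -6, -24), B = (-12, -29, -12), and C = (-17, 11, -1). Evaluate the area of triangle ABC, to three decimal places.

AB = (-40, -23, 12),  AC = (-45, 17, 23)
i: (-23)·23 - 12·17 = -529 - 204 = -733
j: 12·(-45) - (-40)·23 = -540 - (-920) = 380
k: (-40)·17 - (-23)·(-45) = -680 - 1035 = -1715
AB × AC = (-733, 380, -1715)
|AB × AC| = √3622914 ≈ 1903.3954
area = ½ · 1903.3954 ≈ 951.698

951.698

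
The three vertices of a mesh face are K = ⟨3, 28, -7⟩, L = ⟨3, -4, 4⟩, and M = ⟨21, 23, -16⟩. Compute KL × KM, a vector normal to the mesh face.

(343, 198, 576)

KL = (0, -32, 11)
KM = (18, -5, -9)
i: (-32)·(-9) - 11·(-5) = 288 - (-55) = 343
j: 11·18 - 0·(-9) = 198 - 0 = 198
k: 0·(-5) - (-32)·18 = 0 - (-576) = 576
KL × KM = (343, 198, 576)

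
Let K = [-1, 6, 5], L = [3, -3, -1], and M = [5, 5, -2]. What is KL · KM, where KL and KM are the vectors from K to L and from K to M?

KL = L − K = (4, -9, -6)
KM = M − K = (6, -1, -7)
KL · KM = 4·6 + (-9)·(-1) + (-6)·(-7) = 24 + 9 + 42 = 75

75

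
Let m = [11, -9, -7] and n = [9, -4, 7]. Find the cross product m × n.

(-91, -140, 37)

i: (-9)·7 - (-7)·(-4) = -63 - 28 = -91
j: (-7)·9 - 11·7 = -63 - 77 = -140
k: 11·(-4) - (-9)·9 = -44 - (-81) = 37
m × n = (-91, -140, 37)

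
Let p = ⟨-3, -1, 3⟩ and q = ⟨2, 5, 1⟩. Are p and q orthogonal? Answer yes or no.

no

p · q = (-3)·2 + (-1)·5 + 3·1 = -6 - 5 + 3 = -8
Nonzero, so the vectors are not orthogonal.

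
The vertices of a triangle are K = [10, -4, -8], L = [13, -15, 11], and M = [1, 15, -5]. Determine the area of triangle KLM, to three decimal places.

KL = (3, -11, 19),  KM = (-9, 19, 3)
i: (-11)·3 - 19·19 = -33 - 361 = -394
j: 19·(-9) - 3·3 = -171 - 9 = -180
k: 3·19 - (-11)·(-9) = 57 - 99 = -42
KL × KM = (-394, -180, -42)
|KL × KM| = √189400 ≈ 435.2011
area = ½ · 435.2011 ≈ 217.601

217.601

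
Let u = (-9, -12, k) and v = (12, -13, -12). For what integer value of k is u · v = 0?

4

u · v = (-9)·12 + (-12)·(-13) + k·(-12) = 48 - 12k
Set equal to 0: -12k = -48, so k = 4.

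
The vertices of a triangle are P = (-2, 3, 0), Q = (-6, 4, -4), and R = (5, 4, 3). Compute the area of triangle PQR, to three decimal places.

PQ = (-4, 1, -4),  PR = (7, 1, 3)
i: 1·3 - (-4)·1 = 3 - (-4) = 7
j: (-4)·7 - (-4)·3 = -28 - (-12) = -16
k: (-4)·1 - 1·7 = -4 - 7 = -11
PQ × PR = (7, -16, -11)
|PQ × PR| = √426 ≈ 20.6398
area = ½ · 20.6398 ≈ 10.320

10.320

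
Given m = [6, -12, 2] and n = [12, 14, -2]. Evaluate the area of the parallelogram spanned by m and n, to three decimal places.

230.859

i: (-12)·(-2) - 2·14 = 24 - 28 = -4
j: 2·12 - 6·(-2) = 24 - (-12) = 36
k: 6·14 - (-12)·12 = 84 - (-144) = 228
m × n = (-4, 36, 228)
|m × n| = √((-4)² + 36² + 228²) = √53296 ≈ 230.8593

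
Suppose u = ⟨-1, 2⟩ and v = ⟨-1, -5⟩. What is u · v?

u · v = (-1)·(-1) + 2·(-5) = 1 - 10 = -9

-9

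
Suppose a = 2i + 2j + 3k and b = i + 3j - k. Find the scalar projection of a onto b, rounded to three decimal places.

1.508

a · b = 2·1 + 2·3 + 3·(-1) = 2 + 6 - 3 = 5
|b| = √(1 + 9 + 1) = √11 ≈ 3.3166
comp_b a = 5 / √11 ≈ 1.508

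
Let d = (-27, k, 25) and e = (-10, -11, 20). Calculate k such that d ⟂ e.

70

d · e = (-27)·(-10) + k·(-11) + 25·20 = 770 - 11k
Set equal to 0: -11k = -770, so k = 70.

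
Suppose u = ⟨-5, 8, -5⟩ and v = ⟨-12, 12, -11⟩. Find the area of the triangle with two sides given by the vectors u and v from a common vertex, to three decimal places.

22.940

i: 8·(-11) - (-5)·12 = -88 - (-60) = -28
j: (-5)·(-12) - (-5)·(-11) = 60 - 55 = 5
k: (-5)·12 - 8·(-12) = -60 - (-96) = 36
u × v = (-28, 5, 36)
|u × v| = √((-28)² + 5² + 36²) = √2105 ≈ 45.8803
area = ½ · 45.8803 ≈ 22.940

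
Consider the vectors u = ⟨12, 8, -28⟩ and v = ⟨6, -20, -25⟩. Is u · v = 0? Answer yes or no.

no

u · v = 12·6 + 8·(-20) + (-28)·(-25) = 72 - 160 + 700 = 612
Nonzero, so the vectors are not orthogonal.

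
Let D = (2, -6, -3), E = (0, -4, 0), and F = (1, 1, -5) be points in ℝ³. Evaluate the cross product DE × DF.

(-25, -7, -12)

DE = (-2, 2, 3)
DF = (-1, 7, -2)
i: 2·(-2) - 3·7 = -4 - 21 = -25
j: 3·(-1) - (-2)·(-2) = -3 - 4 = -7
k: (-2)·7 - 2·(-1) = -14 - (-2) = -12
DE × DF = (-25, -7, -12)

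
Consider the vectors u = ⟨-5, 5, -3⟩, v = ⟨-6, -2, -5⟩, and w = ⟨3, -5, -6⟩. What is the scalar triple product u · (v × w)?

-298

v × w:
i: (-2)·(-6) - (-5)·(-5) = 12 - 25 = -13
j: (-5)·3 - (-6)·(-6) = -15 - 36 = -51
k: (-6)·(-5) - (-2)·3 = 30 - (-6) = 36
v × w = (-13, -51, 36)
u · (v × w) = (-5)·(-13) + 5·(-51) + (-3)·36 = 65 - 255 - 108 = -298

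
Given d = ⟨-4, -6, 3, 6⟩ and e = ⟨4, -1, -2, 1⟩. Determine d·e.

d · e = (-4)·4 + (-6)·(-1) + 3·(-2) + 6·1 = -16 + 6 - 6 + 6 = -10

-10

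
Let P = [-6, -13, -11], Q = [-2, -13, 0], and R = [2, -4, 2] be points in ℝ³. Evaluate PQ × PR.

PQ = (4, 0, 11)
PR = (8, 9, 13)
i: 0·13 - 11·9 = 0 - 99 = -99
j: 11·8 - 4·13 = 88 - 52 = 36
k: 4·9 - 0·8 = 36 - 0 = 36
PQ × PR = (-99, 36, 36)

(-99, 36, 36)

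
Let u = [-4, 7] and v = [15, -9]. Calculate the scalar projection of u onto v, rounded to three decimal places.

-7.031

u · v = (-4)·15 + 7·(-9) = -60 - 63 = -123
|v| = √(225 + 81) = √306 ≈ 17.4929
comp_v u = -123 / √306 ≈ -7.031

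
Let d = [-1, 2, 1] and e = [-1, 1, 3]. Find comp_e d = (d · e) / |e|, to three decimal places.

1.809

d · e = (-1)·(-1) + 2·1 + 1·3 = 1 + 2 + 3 = 6
|e| = √(1 + 1 + 9) = √11 ≈ 3.3166
comp_e d = 6 / √11 ≈ 1.809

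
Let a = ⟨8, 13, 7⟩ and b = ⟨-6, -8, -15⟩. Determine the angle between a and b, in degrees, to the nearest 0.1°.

a · b = 8·(-6) + 13·(-8) + 7·(-15) = -48 - 104 - 105 = -257
|a|² = 64 + 169 + 49 = 282,  |a| = √282 ≈ 16.792856
|b|² = 36 + 64 + 225 = 325,  |b| = √325 ≈ 18.027756
cos θ = -257 / (16.792856 · 18.027756) ≈ -0.84892
θ = arccos(-0.84892) ≈ 148.1°

148.1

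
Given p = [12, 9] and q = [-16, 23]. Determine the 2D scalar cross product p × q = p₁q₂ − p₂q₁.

12·23 - 9·(-16) = 276 - (-144) = 420

420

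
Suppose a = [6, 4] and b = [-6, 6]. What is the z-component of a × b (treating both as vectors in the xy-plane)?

6·6 - 4·(-6) = 36 - (-24) = 60

60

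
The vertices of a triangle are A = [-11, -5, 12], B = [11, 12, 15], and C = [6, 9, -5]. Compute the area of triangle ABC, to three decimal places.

269.512

AB = (22, 17, 3),  AC = (17, 14, -17)
i: 17·(-17) - 3·14 = -289 - 42 = -331
j: 3·17 - 22·(-17) = 51 - (-374) = 425
k: 22·14 - 17·17 = 308 - 289 = 19
AB × AC = (-331, 425, 19)
|AB × AC| = √290547 ≈ 539.0241
area = ½ · 539.0241 ≈ 269.512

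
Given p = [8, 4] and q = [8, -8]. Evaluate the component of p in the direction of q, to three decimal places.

2.828

p · q = 8·8 + 4·(-8) = 64 - 32 = 32
|q| = √(64 + 64) = √128 ≈ 11.3137
comp_q p = 32 / √128 ≈ 2.828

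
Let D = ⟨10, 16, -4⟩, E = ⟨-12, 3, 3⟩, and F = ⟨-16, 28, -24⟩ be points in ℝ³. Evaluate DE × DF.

(176, -622, -602)

DE = (-22, -13, 7)
DF = (-26, 12, -20)
i: (-13)·(-20) - 7·12 = 260 - 84 = 176
j: 7·(-26) - (-22)·(-20) = -182 - 440 = -622
k: (-22)·12 - (-13)·(-26) = -264 - 338 = -602
DE × DF = (176, -622, -602)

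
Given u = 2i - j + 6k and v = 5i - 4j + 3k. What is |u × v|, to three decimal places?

32.031

i: (-1)·3 - 6·(-4) = -3 - (-24) = 21
j: 6·5 - 2·3 = 30 - 6 = 24
k: 2·(-4) - (-1)·5 = -8 - (-5) = -3
u × v = (21, 24, -3)
|u × v| = √(21² + 24² + (-3)²) = √1026 ≈ 32.0312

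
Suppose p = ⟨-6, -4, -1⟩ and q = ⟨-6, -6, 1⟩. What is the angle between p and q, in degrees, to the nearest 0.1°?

18.5

p · q = (-6)·(-6) + (-4)·(-6) + (-1)·1 = 36 + 24 - 1 = 59
|p|² = 36 + 16 + 1 = 53,  |p| = √53 ≈ 7.280110
|q|² = 36 + 36 + 1 = 73,  |q| = √73 ≈ 8.544004
cos θ = 59 / (7.280110 · 8.544004) ≈ 0.94853
θ = arccos(0.94853) ≈ 18.5°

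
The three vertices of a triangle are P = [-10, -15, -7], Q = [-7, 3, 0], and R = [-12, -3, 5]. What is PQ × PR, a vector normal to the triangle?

(132, -50, 72)

PQ = (3, 18, 7)
PR = (-2, 12, 12)
i: 18·12 - 7·12 = 216 - 84 = 132
j: 7·(-2) - 3·12 = -14 - 36 = -50
k: 3·12 - 18·(-2) = 36 - (-36) = 72
PQ × PR = (132, -50, 72)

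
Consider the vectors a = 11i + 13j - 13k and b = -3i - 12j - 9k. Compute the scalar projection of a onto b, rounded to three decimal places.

-4.707

a · b = 11·(-3) + 13·(-12) + (-13)·(-9) = -33 - 156 + 117 = -72
|b| = √(9 + 144 + 81) = √234 ≈ 15.2971
comp_b a = -72 / √234 ≈ -4.707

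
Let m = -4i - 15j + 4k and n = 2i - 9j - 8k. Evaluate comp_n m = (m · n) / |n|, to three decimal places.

7.783

m · n = (-4)·2 + (-15)·(-9) + 4·(-8) = -8 + 135 - 32 = 95
|n| = √(4 + 81 + 64) = √149 ≈ 12.2066
comp_n m = 95 / √149 ≈ 7.783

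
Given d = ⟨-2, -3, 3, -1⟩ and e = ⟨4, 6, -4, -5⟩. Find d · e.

-33

d · e = (-2)·4 + (-3)·6 + 3·(-4) + (-1)·(-5) = -8 - 18 - 12 + 5 = -33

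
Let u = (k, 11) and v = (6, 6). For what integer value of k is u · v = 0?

u · v = k·6 + 11·6 = 66 + 6k
Set equal to 0: 6k = -66, so k = -11.

-11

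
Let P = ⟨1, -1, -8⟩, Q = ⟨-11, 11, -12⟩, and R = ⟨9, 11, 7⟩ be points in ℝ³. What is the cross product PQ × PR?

PQ = (-12, 12, -4)
PR = (8, 12, 15)
i: 12·15 - (-4)·12 = 180 - (-48) = 228
j: (-4)·8 - (-12)·15 = -32 - (-180) = 148
k: (-12)·12 - 12·8 = -144 - 96 = -240
PQ × PR = (228, 148, -240)

(228, 148, -240)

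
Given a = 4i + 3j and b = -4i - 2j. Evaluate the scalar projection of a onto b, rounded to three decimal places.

a · b = 4·(-4) + 3·(-2) = -16 - 6 = -22
|b| = √(16 + 4) = √20 ≈ 4.4721
comp_b a = -22 / √20 ≈ -4.919

-4.919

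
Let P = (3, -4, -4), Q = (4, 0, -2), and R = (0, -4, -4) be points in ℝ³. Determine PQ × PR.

PQ = (1, 4, 2)
PR = (-3, 0, 0)
i: 4·0 - 2·0 = 0 - 0 = 0
j: 2·(-3) - 1·0 = -6 - 0 = -6
k: 1·0 - 4·(-3) = 0 - (-12) = 12
PQ × PR = (0, -6, 12)

(0, -6, 12)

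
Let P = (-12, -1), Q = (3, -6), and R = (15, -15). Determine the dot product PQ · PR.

PQ = Q − P = (15, -5)
PR = R − P = (27, -14)
PQ · PR = 15·27 + (-5)·(-14) = 405 + 70 = 475

475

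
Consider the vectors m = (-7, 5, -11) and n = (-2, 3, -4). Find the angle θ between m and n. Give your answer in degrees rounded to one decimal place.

m · n = (-7)·(-2) + 5·3 + (-11)·(-4) = 14 + 15 + 44 = 73
|m|² = 49 + 25 + 121 = 195,  |m| = √195 ≈ 13.964240
|n|² = 4 + 9 + 16 = 29,  |n| = √29 ≈ 5.385165
cos θ = 73 / (13.964240 · 5.385165) ≈ 0.97075
θ = arccos(0.97075) ≈ 13.9°

13.9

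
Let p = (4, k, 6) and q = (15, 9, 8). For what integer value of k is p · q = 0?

-12

p · q = 4·15 + k·9 + 6·8 = 108 + 9k
Set equal to 0: 9k = -108, so k = -12.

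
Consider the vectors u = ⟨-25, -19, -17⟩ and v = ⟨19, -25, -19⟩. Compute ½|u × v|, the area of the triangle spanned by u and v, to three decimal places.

635.039

i: (-19)·(-19) - (-17)·(-25) = 361 - 425 = -64
j: (-17)·19 - (-25)·(-19) = -323 - 475 = -798
k: (-25)·(-25) - (-19)·19 = 625 - (-361) = 986
u × v = (-64, -798, 986)
|u × v| = √((-64)² + (-798)² + 986²) = √1613096 ≈ 1270.0772
area = ½ · 1270.0772 ≈ 635.039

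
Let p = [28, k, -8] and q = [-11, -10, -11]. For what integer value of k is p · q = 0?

p · q = 28·(-11) + k·(-10) + (-8)·(-11) = -220 - 10k
Set equal to 0: -10k = 220, so k = -22.

-22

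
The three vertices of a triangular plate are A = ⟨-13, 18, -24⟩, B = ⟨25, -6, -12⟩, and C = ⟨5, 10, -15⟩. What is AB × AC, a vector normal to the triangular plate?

AB = (38, -24, 12)
AC = (18, -8, 9)
i: (-24)·9 - 12·(-8) = -216 - (-96) = -120
j: 12·18 - 38·9 = 216 - 342 = -126
k: 38·(-8) - (-24)·18 = -304 - (-432) = 128
AB × AC = (-120, -126, 128)

(-120, -126, 128)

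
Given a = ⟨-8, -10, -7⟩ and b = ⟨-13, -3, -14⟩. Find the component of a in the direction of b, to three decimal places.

11.996

a · b = (-8)·(-13) + (-10)·(-3) + (-7)·(-14) = 104 + 30 + 98 = 232
|b| = √(169 + 9 + 196) = √374 ≈ 19.3391
comp_b a = 232 / √374 ≈ 11.996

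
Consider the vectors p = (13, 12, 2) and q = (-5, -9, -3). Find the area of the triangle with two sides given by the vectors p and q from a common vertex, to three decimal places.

33.219

i: 12·(-3) - 2·(-9) = -36 - (-18) = -18
j: 2·(-5) - 13·(-3) = -10 - (-39) = 29
k: 13·(-9) - 12·(-5) = -117 - (-60) = -57
p × q = (-18, 29, -57)
|p × q| = √((-18)² + 29² + (-57)²) = √4414 ≈ 66.4379
area = ½ · 66.4379 ≈ 33.219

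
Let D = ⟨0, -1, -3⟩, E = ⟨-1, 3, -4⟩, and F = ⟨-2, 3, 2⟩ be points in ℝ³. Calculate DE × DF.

(24, 7, 4)

DE = (-1, 4, -1)
DF = (-2, 4, 5)
i: 4·5 - (-1)·4 = 20 - (-4) = 24
j: (-1)·(-2) - (-1)·5 = 2 - (-5) = 7
k: (-1)·4 - 4·(-2) = -4 - (-8) = 4
DE × DF = (24, 7, 4)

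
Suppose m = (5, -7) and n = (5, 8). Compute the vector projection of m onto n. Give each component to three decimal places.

m · n = 5·5 + (-7)·8 = 25 - 56 = -31
|n|² = 25 + 64 = 89
proj_n m = (-31/89) · (5, 8) ≈ (-1.742, -2.787)

(-1.742, -2.787)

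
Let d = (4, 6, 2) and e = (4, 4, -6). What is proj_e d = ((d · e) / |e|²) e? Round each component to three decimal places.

(1.647, 1.647, -2.471)

d · e = 4·4 + 6·4 + 2·(-6) = 16 + 24 - 12 = 28
|e|² = 16 + 16 + 36 = 68
proj_e d = (28/68) · (4, 4, -6) ≈ (1.647, 1.647, -2.471)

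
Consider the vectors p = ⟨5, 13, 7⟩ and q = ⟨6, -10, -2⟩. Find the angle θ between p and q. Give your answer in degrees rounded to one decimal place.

p · q = 5·6 + 13·(-10) + 7·(-2) = 30 - 130 - 14 = -114
|p|² = 25 + 169 + 49 = 243,  |p| = √243 ≈ 15.588457
|q|² = 36 + 100 + 4 = 140,  |q| = √140 ≈ 11.832160
cos θ = -114 / (15.588457 · 11.832160) ≈ -0.61807
θ = arccos(-0.61807) ≈ 128.2°

128.2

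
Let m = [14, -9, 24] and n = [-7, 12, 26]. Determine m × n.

i: (-9)·26 - 24·12 = -234 - 288 = -522
j: 24·(-7) - 14·26 = -168 - 364 = -532
k: 14·12 - (-9)·(-7) = 168 - 63 = 105
m × n = (-522, -532, 105)

(-522, -532, 105)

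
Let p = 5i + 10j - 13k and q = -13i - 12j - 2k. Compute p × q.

(-176, 179, 70)

i: 10·(-2) - (-13)·(-12) = -20 - 156 = -176
j: (-13)·(-13) - 5·(-2) = 169 - (-10) = 179
k: 5·(-12) - 10·(-13) = -60 - (-130) = 70
p × q = (-176, 179, 70)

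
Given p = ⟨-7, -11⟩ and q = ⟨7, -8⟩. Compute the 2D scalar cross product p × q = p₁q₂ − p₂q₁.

(-7)·(-8) - (-11)·7 = 56 - (-77) = 133

133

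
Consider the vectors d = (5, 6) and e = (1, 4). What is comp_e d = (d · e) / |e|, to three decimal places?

7.034

d · e = 5·1 + 6·4 = 5 + 24 = 29
|e| = √(1 + 16) = √17 ≈ 4.1231
comp_e d = 29 / √17 ≈ 7.034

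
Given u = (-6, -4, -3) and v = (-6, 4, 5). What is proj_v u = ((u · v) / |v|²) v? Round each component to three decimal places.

(-0.390, 0.260, 0.325)

u · v = (-6)·(-6) + (-4)·4 + (-3)·5 = 36 - 16 - 15 = 5
|v|² = 36 + 16 + 25 = 77
proj_v u = (5/77) · (-6, 4, 5) ≈ (-0.390, 0.260, 0.325)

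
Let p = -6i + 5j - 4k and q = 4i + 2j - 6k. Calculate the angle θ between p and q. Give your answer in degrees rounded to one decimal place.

81.2

p · q = (-6)·4 + 5·2 + (-4)·(-6) = -24 + 10 + 24 = 10
|p|² = 36 + 25 + 16 = 77,  |p| = √77 ≈ 8.774964
|q|² = 16 + 4 + 36 = 56,  |q| = √56 ≈ 7.483315
cos θ = 10 / (8.774964 · 7.483315) ≈ 0.15229
θ = arccos(0.15229) ≈ 81.2°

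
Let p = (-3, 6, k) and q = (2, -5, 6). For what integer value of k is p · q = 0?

p · q = (-3)·2 + 6·(-5) + k·6 = -36 + 6k
Set equal to 0: 6k = 36, so k = 6.

6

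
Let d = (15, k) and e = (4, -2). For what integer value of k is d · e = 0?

30

d · e = 15·4 + k·(-2) = 60 - 2k
Set equal to 0: -2k = -60, so k = 30.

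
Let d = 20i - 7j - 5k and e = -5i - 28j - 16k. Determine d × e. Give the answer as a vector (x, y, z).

(-28, 345, -595)

i: (-7)·(-16) - (-5)·(-28) = 112 - 140 = -28
j: (-5)·(-5) - 20·(-16) = 25 - (-320) = 345
k: 20·(-28) - (-7)·(-5) = -560 - 35 = -595
d × e = (-28, 345, -595)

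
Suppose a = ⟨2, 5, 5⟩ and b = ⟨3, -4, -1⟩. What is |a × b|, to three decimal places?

i: 5·(-1) - 5·(-4) = -5 - (-20) = 15
j: 5·3 - 2·(-1) = 15 - (-2) = 17
k: 2·(-4) - 5·3 = -8 - 15 = -23
a × b = (15, 17, -23)
|a × b| = √(15² + 17² + (-23)²) = √1043 ≈ 32.2955

32.296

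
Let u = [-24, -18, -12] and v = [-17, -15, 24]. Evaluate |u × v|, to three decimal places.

i: (-18)·24 - (-12)·(-15) = -432 - 180 = -612
j: (-12)·(-17) - (-24)·24 = 204 - (-576) = 780
k: (-24)·(-15) - (-18)·(-17) = 360 - 306 = 54
u × v = (-612, 780, 54)
|u × v| = √((-612)² + 780² + 54²) = √985860 ≈ 992.9048

992.905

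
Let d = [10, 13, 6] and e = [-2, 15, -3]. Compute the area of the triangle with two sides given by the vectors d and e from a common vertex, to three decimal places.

109.477

i: 13·(-3) - 6·15 = -39 - 90 = -129
j: 6·(-2) - 10·(-3) = -12 - (-30) = 18
k: 10·15 - 13·(-2) = 150 - (-26) = 176
d × e = (-129, 18, 176)
|d × e| = √((-129)² + 18² + 176²) = √47941 ≈ 218.9543
area = ½ · 218.9543 ≈ 109.477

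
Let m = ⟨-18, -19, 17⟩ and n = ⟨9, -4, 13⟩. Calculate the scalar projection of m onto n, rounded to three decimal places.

8.277

m · n = (-18)·9 + (-19)·(-4) + 17·13 = -162 + 76 + 221 = 135
|n| = √(81 + 16 + 169) = √266 ≈ 16.3095
comp_n m = 135 / √266 ≈ 8.277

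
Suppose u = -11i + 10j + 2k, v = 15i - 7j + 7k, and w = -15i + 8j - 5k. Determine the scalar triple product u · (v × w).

v × w:
i: (-7)·(-5) - 7·8 = 35 - 56 = -21
j: 7·(-15) - 15·(-5) = -105 - (-75) = -30
k: 15·8 - (-7)·(-15) = 120 - 105 = 15
v × w = (-21, -30, 15)
u · (v × w) = (-11)·(-21) + 10·(-30) + 2·15 = 231 - 300 + 30 = -39

-39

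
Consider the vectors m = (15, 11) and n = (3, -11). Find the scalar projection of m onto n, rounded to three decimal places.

-6.666

m · n = 15·3 + 11·(-11) = 45 - 121 = -76
|n| = √(9 + 121) = √130 ≈ 11.4018
comp_n m = -76 / √130 ≈ -6.666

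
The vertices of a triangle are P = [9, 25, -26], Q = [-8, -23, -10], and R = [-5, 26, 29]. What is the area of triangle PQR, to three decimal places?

1417.267

PQ = (-17, -48, 16),  PR = (-14, 1, 55)
i: (-48)·55 - 16·1 = -2640 - 16 = -2656
j: 16·(-14) - (-17)·55 = -224 - (-935) = 711
k: (-17)·1 - (-48)·(-14) = -17 - 672 = -689
PQ × PR = (-2656, 711, -689)
|PQ × PR| = √8034578 ≈ 2834.5331
area = ½ · 2834.5331 ≈ 1417.267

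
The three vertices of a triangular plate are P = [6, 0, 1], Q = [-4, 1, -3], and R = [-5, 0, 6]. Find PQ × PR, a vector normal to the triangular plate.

PQ = (-10, 1, -4)
PR = (-11, 0, 5)
i: 1·5 - (-4)·0 = 5 - 0 = 5
j: (-4)·(-11) - (-10)·5 = 44 - (-50) = 94
k: (-10)·0 - 1·(-11) = 0 - (-11) = 11
PQ × PR = (5, 94, 11)

(5, 94, 11)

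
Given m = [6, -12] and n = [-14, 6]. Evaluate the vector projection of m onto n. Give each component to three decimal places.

m · n = 6·(-14) + (-12)·6 = -84 - 72 = -156
|n|² = 196 + 36 = 232
proj_n m = (-156/232) · (-14, 6) ≈ (9.414, -4.034)

(9.414, -4.034)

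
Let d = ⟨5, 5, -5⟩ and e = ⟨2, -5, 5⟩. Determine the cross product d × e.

(0, -35, -35)

i: 5·5 - (-5)·(-5) = 25 - 25 = 0
j: (-5)·2 - 5·5 = -10 - 25 = -35
k: 5·(-5) - 5·2 = -25 - 10 = -35
d × e = (0, -35, -35)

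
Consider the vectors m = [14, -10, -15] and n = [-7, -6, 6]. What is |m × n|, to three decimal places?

216.002

i: (-10)·6 - (-15)·(-6) = -60 - 90 = -150
j: (-15)·(-7) - 14·6 = 105 - 84 = 21
k: 14·(-6) - (-10)·(-7) = -84 - 70 = -154
m × n = (-150, 21, -154)
|m × n| = √((-150)² + 21² + (-154)²) = √46657 ≈ 216.0023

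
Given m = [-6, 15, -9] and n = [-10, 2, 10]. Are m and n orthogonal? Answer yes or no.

yes

m · n = (-6)·(-10) + 15·2 + (-9)·10 = 60 + 30 - 90 = 0
Zero, so the vectors are orthogonal.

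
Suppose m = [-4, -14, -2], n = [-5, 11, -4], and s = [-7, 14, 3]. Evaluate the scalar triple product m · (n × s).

n × s:
i: 11·3 - (-4)·14 = 33 - (-56) = 89
j: (-4)·(-7) - (-5)·3 = 28 - (-15) = 43
k: (-5)·14 - 11·(-7) = -70 - (-77) = 7
n × s = (89, 43, 7)
m · (n × s) = (-4)·89 + (-14)·43 + (-2)·7 = -356 - 602 - 14 = -972

-972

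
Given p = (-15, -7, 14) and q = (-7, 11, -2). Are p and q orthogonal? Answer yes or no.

yes

p · q = (-15)·(-7) + (-7)·11 + 14·(-2) = 105 - 77 - 28 = 0
Zero, so the vectors are orthogonal.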